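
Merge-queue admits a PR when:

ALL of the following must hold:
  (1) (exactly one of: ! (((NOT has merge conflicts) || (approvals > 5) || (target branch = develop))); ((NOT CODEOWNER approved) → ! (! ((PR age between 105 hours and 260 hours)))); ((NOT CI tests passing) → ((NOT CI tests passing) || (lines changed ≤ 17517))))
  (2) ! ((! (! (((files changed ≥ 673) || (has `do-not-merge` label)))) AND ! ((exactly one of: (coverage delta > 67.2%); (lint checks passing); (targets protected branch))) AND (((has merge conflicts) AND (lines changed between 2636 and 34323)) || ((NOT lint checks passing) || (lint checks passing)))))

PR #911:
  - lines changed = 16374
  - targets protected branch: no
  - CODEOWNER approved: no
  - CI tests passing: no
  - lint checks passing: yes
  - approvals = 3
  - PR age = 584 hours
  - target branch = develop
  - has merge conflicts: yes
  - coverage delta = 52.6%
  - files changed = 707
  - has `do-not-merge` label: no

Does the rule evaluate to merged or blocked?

Atomic conditions:
  NOT has merge conflicts: yes → false
  approvals > 5: 3 > 5 is false
  target branch = develop: develop == develop is true
  NOT CODEOWNER approved: no → true
  PR age between 105 hours and 260 hours: 584 in [105, 260] is false
  NOT CI tests passing: no → true
  lines changed ≤ 17517: 16374 ≤ 17517 is true
  files changed ≥ 673: 707 ≥ 673 is true
  has `do-not-merge` label: no → false
  coverage delta > 67.2%: 52.6 > 67.2 is false
  lint checks passing: yes → true
  targets protected branch: no → false
  has merge conflicts: yes → true
  lines changed between 2636 and 34323: 16374 in [2636, 34323] is true
  NOT lint checks passing: yes → false
Combine:
[1.1.1] false OR false OR true = true
[1.1] NOT true = false
[1.2.2.1] NOT false = true
[1.2.2] NOT true = false
[1.2] true → false = false
[1.3.2] true OR true = true
[1.3] true → true = true
[1] exactly-one(false, false, true) = true
[2.1.1.1.1] true OR false = true
[2.1.1.1] NOT true = false
[2.1.1] NOT false = true
[2.1.2.1] exactly-one(false, true, false) = true
[2.1.2] NOT true = false
[2.1.3.1] true AND true = true
[2.1.3.2] false OR true = true
[2.1.3] true OR true = true
[2.1] true AND false AND true = false
[2] NOT false = true
[root] true AND true = true
Overall: true → merged

Merged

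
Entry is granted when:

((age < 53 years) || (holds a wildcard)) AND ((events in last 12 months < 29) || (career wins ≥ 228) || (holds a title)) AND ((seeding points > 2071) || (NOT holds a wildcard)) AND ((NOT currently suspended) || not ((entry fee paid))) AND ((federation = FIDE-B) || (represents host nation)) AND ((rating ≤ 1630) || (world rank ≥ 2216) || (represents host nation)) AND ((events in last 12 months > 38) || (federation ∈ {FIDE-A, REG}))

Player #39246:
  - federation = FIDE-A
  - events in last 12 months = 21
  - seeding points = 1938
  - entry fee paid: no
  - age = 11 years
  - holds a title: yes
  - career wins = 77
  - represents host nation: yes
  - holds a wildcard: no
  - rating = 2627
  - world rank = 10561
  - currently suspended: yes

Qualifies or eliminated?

Qualifies

Atomic conditions:
  age < 53 years: 11 < 53 is true
  holds a wildcard: no → false
  events in last 12 months < 29: 21 < 29 is true
  career wins ≥ 228: 77 ≥ 228 is false
  holds a title: yes → true
  seeding points > 2071: 1938 > 2071 is false
  NOT holds a wildcard: no → true
  NOT currently suspended: yes → false
  entry fee paid: no → false
  federation = FIDE-B: FIDE-A == FIDE-B is false
  represents host nation: yes → true
  rating ≤ 1630: 2627 ≤ 1630 is false
  world rank ≥ 2216: 10561 ≥ 2216 is true
  events in last 12 months > 38: 21 > 38 is false
  federation ∈ {FIDE-A, REG}: FIDE-A is in the set → true
Combine:
[1] true OR false = true
[2] true OR false OR true = true
[3] false OR true = true
[4.2] NOT false = true
[4] false OR true = true
[5] false OR true = true
[6] false OR true OR true = true
[7] false OR true = true
[root] true AND true AND true AND true AND true AND true AND true = true
Overall: true → qualifies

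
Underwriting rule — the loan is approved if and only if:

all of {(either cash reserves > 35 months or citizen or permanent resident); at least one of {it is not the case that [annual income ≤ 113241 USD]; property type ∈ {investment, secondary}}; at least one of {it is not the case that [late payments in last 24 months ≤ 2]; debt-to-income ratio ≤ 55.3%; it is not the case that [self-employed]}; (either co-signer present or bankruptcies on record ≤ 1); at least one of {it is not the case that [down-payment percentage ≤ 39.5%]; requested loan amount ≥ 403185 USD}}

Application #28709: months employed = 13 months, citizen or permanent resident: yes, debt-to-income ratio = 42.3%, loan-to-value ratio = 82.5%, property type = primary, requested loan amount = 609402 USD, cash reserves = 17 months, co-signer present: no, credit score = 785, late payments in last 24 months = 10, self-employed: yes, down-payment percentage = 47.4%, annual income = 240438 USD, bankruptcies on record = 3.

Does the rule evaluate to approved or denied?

Denied

Atomic conditions:
  cash reserves > 35 months: 17 > 35 is false
  citizen or permanent resident: yes → true
  annual income ≤ 113241 USD: 240438 ≤ 113241 is false
  property type ∈ {investment, secondary}: primary is not in the set → false
  late payments in last 24 months ≤ 2: 10 ≤ 2 is false
  debt-to-income ratio ≤ 55.3%: 42.3 ≤ 55.3 is true
  self-employed: yes → true
  co-signer present: no → false
  bankruptcies on record ≤ 1: 3 ≤ 1 is false
  down-payment percentage ≤ 39.5%: 47.4 ≤ 39.5 is false
  requested loan amount ≥ 403185 USD: 609402 ≥ 403185 is true
Combine:
[1] false OR true = true
[2.1] NOT false = true
[2] true OR false = true
[3.1] NOT false = true
[3.3] NOT true = false
[3] true OR true OR false = true
[4] false OR false = false
[5.1] NOT false = true
[5] true OR true = true
[root] true AND true AND true AND false AND true = false
Overall: false → denied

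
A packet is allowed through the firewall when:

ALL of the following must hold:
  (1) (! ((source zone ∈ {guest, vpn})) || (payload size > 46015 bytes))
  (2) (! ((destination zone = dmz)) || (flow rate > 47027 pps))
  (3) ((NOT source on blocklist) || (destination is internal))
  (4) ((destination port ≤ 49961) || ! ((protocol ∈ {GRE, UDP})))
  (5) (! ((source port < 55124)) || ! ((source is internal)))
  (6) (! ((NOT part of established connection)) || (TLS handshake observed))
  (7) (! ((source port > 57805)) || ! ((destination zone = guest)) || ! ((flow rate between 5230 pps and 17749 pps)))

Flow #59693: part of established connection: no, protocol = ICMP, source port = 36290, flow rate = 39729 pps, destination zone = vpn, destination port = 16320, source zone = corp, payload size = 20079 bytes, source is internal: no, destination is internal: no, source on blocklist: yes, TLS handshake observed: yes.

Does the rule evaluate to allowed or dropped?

Dropped

Atomic conditions:
  source zone ∈ {guest, vpn}: corp is not in the set → false
  payload size > 46015 bytes: 20079 > 46015 is false
  destination zone = dmz: vpn == dmz is false
  flow rate > 47027 pps: 39729 > 47027 is false
  NOT source on blocklist: yes → false
  destination is internal: no → false
  destination port ≤ 49961: 16320 ≤ 49961 is true
  protocol ∈ {GRE, UDP}: ICMP is not in the set → false
  source port < 55124: 36290 < 55124 is true
  source is internal: no → false
  NOT part of established connection: no → true
  TLS handshake observed: yes → true
  source port > 57805: 36290 > 57805 is false
  destination zone = guest: vpn == guest is false
  flow rate between 5230 pps and 17749 pps: 39729 in [5230, 17749] is false
Combine:
[1.1] NOT false = true
[1] true OR false = true
[2.1] NOT false = true
[2] true OR false = true
[3] false OR false = false
[4.2] NOT false = true
[4] true OR true = true
[5.1] NOT true = false
[5.2] NOT false = true
[5] false OR true = true
[6.1] NOT true = false
[6] false OR true = true
[7.1] NOT false = true
[7.2] NOT false = true
[7.3] NOT false = true
[7] true OR true OR true = true
[root] true AND true AND false AND true AND true AND true AND true = false
Overall: false → dropped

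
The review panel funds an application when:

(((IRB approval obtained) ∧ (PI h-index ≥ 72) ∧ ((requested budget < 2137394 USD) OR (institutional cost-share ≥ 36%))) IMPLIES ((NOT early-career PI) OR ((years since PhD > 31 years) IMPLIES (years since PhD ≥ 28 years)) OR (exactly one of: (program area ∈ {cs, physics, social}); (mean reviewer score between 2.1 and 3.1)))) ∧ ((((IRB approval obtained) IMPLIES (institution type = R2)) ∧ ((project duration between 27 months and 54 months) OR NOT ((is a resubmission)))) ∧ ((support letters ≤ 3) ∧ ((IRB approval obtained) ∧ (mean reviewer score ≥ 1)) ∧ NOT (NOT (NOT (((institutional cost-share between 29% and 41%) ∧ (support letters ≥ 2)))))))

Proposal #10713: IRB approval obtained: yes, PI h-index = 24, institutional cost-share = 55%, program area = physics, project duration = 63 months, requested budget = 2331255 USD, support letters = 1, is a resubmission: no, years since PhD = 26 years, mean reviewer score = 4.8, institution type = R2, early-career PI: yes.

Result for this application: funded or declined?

Funded

Atomic conditions:
  IRB approval obtained: yes → true
  PI h-index ≥ 72: 24 ≥ 72 is false
  requested budget < 2137394 USD: 2331255 < 2137394 is false
  institutional cost-share ≥ 36%: 55 ≥ 36 is true
  NOT early-career PI: yes → false
  years since PhD > 31 years: 26 > 31 is false
  years since PhD ≥ 28 years: 26 ≥ 28 is false
  program area ∈ {cs, physics, social}: physics is in the set → true
  mean reviewer score between 2.1 and 3.1: 4.8 in [2.1, 3.1] is false
  institution type = R2: R2 == R2 is true
  project duration between 27 months and 54 months: 63 in [27, 54] is false
  is a resubmission: no → false
  support letters ≤ 3: 1 ≤ 3 is true
  mean reviewer score ≥ 1: 4.8 ≥ 1 is true
  institutional cost-share between 29% and 41%: 55 in [29, 41] is false
  support letters ≥ 2: 1 ≥ 2 is false
Combine:
[1.1.3] false OR true = true
[1.1] true AND false AND true = false
[1.2.2] false → false (antecedent false ⇒ implication holds) = true
[1.2.3] exactly-one(true, false) = true
[1.2] false OR true OR true = true
[1] false → true (antecedent false ⇒ implication holds) = true
[2.1.1] true → true = true
[2.1.2.2] NOT false = true
[2.1.2] false OR true = true
[2.1] true AND true = true
[2.2.2] true AND true = true
[2.2.3.1.1.1] false AND false = false
[2.2.3.1.1] NOT false = true
[2.2.3.1] NOT true = false
[2.2.3] NOT false = true
[2.2] true AND true AND true = true
[2] true AND true = true
[root] true AND true = true
Overall: true → funded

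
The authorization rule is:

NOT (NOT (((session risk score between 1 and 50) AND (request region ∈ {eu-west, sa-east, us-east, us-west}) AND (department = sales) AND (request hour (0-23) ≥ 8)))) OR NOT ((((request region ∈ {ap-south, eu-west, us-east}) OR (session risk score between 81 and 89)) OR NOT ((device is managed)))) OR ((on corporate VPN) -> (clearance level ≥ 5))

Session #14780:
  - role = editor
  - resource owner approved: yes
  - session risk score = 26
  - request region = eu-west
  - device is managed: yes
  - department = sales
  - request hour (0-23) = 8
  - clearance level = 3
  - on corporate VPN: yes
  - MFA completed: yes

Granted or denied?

Atomic conditions:
  session risk score between 1 and 50: 26 in [1, 50] is true
  request region ∈ {eu-west, sa-east, us-east, us-west}: eu-west is in the set → true
  department = sales: sales == sales is true
  request hour (0-23) ≥ 8: 8 ≥ 8 is true
  request region ∈ {ap-south, eu-west, us-east}: eu-west is in the set → true
  session risk score between 81 and 89: 26 in [81, 89] is false
  device is managed: yes → true
  on corporate VPN: yes → true
  clearance level ≥ 5: 3 ≥ 5 is false
Combine:
[1.1.1] true AND true AND true AND true = true
[1.1] NOT true = false
[1] NOT false = true
[2.1.1] true OR false = true
[2.1.2] NOT true = false
[2.1] true OR false = true
[2] NOT true = false
[3] true → false = false
[root] true OR false OR false = true
Overall: true → granted

Granted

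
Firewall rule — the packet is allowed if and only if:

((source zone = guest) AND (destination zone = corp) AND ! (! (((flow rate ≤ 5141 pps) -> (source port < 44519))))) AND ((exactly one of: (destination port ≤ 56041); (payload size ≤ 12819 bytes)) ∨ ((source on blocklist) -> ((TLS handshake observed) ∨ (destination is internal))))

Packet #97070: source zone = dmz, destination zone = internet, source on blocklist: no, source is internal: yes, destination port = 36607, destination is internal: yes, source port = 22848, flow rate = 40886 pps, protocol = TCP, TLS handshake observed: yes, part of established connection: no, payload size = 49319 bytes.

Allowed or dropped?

Dropped

Atomic conditions:
  source zone = guest: dmz == guest is false
  destination zone = corp: internet == corp is false
  flow rate ≤ 5141 pps: 40886 ≤ 5141 is false
  source port < 44519: 22848 < 44519 is true
  destination port ≤ 56041: 36607 ≤ 56041 is true
  payload size ≤ 12819 bytes: 49319 ≤ 12819 is false
  source on blocklist: no → false
  TLS handshake observed: yes → true
  destination is internal: yes → true
Combine:
[1.3.1.1] false → true (antecedent false ⇒ implication holds) = true
[1.3.1] NOT true = false
[1.3] NOT false = true
[1] false AND false AND true = false
[2.1] exactly-one(true, false) = true
[2.2.2] true OR true = true
[2.2] false → true (antecedent false ⇒ implication holds) = true
[2] true OR true = true
[root] false AND true = false
Overall: false → dropped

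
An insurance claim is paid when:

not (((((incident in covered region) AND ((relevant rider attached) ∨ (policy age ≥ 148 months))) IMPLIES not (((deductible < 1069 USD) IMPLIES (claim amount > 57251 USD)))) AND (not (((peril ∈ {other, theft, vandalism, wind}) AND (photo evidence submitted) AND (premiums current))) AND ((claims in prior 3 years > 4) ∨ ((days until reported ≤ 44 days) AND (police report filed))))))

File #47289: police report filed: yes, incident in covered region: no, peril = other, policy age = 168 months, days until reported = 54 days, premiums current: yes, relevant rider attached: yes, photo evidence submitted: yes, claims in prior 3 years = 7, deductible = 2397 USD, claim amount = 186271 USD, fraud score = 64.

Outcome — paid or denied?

Paid

Atomic conditions:
  incident in covered region: no → false
  relevant rider attached: yes → true
  policy age ≥ 148 months: 168 ≥ 148 is true
  deductible < 1069 USD: 2397 < 1069 is false
  claim amount > 57251 USD: 186271 > 57251 is true
  peril ∈ {other, theft, vandalism, wind}: other is in the set → true
  photo evidence submitted: yes → true
  premiums current: yes → true
  claims in prior 3 years > 4: 7 > 4 is true
  days until reported ≤ 44 days: 54 ≤ 44 is false
  police report filed: yes → true
Combine:
[1.1.1.2] true OR true = true
[1.1.1] false AND true = false
[1.1.2.1] false → true (antecedent false ⇒ implication holds) = true
[1.1.2] NOT true = false
[1.1] false → false (antecedent false ⇒ implication holds) = true
[1.2.1.1] true AND true AND true = true
[1.2.1] NOT true = false
[1.2.2.2] false AND true = false
[1.2.2] true OR false = true
[1.2] false AND true = false
[1] true AND false = false
[root] NOT false = true
Overall: true → paid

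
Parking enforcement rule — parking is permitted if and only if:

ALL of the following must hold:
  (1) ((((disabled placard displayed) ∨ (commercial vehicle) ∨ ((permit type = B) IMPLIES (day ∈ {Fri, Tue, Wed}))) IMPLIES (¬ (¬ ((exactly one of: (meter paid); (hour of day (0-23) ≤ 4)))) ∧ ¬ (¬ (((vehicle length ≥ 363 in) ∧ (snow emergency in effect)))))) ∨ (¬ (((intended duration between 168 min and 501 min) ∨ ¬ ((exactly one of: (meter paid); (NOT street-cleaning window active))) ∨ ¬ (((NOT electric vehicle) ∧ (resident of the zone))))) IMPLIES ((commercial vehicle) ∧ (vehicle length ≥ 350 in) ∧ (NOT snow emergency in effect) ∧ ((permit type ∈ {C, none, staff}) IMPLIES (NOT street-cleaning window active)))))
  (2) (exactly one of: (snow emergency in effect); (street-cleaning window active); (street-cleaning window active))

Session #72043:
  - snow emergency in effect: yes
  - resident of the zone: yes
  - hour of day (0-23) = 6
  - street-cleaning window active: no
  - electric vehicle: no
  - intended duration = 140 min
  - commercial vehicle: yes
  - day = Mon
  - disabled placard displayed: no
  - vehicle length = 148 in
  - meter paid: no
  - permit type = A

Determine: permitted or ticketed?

Ticketed

Atomic conditions:
  disabled placard displayed: no → false
  commercial vehicle: yes → true
  permit type = B: A == B is false
  day ∈ {Fri, Tue, Wed}: Mon is not in the set → false
  meter paid: no → false
  hour of day (0-23) ≤ 4: 6 ≤ 4 is false
  vehicle length ≥ 363 in: 148 ≥ 363 is false
  snow emergency in effect: yes → true
  intended duration between 168 min and 501 min: 140 in [168, 501] is false
  NOT street-cleaning window active: no → true
  NOT electric vehicle: no → true
  resident of the zone: yes → true
  vehicle length ≥ 350 in: 148 ≥ 350 is false
  NOT snow emergency in effect: yes → false
  permit type ∈ {C, none, staff}: A is not in the set → false
  street-cleaning window active: no → false
Combine:
[1.1.1.3] false → false (antecedent false ⇒ implication holds) = true
[1.1.1] false OR true OR true = true
[1.1.2.1.1.1] exactly-one(false, false) = false
[1.1.2.1.1] NOT false = true
[1.1.2.1] NOT true = false
[1.1.2.2.1.1] false AND true = false
[1.1.2.2.1] NOT false = true
[1.1.2.2] NOT true = false
[1.1.2] false AND false = false
[1.1] true → false = false
[1.2.1.1.2.1] exactly-one(false, true) = true
[1.2.1.1.2] NOT true = false
[1.2.1.1.3.1] true AND true = true
[1.2.1.1.3] NOT true = false
[1.2.1.1] false OR false OR false = false
[1.2.1] NOT false = true
[1.2.2.4] false → true (antecedent false ⇒ implication holds) = true
[1.2.2] true AND false AND false AND true = false
[1.2] true → false = false
[1] false OR false = false
[2] exactly-one(true, false, false) = true
[root] false AND true = false
Overall: false → ticketed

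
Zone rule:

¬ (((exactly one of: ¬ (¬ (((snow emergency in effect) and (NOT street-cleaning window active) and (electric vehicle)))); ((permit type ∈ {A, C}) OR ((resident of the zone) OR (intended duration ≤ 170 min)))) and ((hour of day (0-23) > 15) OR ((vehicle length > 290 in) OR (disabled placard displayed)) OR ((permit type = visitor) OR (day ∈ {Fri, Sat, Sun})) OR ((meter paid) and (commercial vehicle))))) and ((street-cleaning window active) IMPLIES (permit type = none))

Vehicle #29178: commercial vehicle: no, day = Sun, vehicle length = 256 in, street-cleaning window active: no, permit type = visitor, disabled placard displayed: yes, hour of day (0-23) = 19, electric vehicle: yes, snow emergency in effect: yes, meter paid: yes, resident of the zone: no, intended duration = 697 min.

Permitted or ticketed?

Ticketed

Atomic conditions:
  snow emergency in effect: yes → true
  NOT street-cleaning window active: no → true
  electric vehicle: yes → true
  permit type ∈ {A, C}: visitor is not in the set → false
  resident of the zone: no → false
  intended duration ≤ 170 min: 697 ≤ 170 is false
  hour of day (0-23) > 15: 19 > 15 is true
  vehicle length > 290 in: 256 > 290 is false
  disabled placard displayed: yes → true
  permit type = visitor: visitor == visitor is true
  day ∈ {Fri, Sat, Sun}: Sun is in the set → true
  meter paid: yes → true
  commercial vehicle: no → false
  street-cleaning window active: no → false
  permit type = none: visitor == none is false
Combine:
[1.1.1.1.1.1] true AND true AND true = true
[1.1.1.1.1] NOT true = false
[1.1.1.1] NOT false = true
[1.1.1.2.2] false OR false = false
[1.1.1.2] false OR false = false
[1.1.1] exactly-one(true, false) = true
[1.1.2.2] false OR true = true
[1.1.2.3] true OR true = true
[1.1.2.4] true AND false = false
[1.1.2] true OR true OR true OR false = true
[1.1] true AND true = true
[1] NOT true = false
[2] false → false (antecedent false ⇒ implication holds) = true
[root] false AND true = false
Overall: false → ticketed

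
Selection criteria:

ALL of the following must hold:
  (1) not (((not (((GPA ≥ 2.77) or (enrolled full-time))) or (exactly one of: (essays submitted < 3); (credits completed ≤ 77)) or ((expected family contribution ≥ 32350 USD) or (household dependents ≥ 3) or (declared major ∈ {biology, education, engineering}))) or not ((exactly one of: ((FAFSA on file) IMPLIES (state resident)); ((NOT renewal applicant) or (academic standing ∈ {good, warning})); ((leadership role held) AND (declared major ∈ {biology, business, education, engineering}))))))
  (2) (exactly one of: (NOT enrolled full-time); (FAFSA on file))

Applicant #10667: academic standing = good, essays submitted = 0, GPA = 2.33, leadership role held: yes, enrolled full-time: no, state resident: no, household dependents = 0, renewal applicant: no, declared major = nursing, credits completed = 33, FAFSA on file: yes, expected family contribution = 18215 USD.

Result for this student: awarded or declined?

Declined

Atomic conditions:
  GPA ≥ 2.77: 2.33 ≥ 2.77 is false
  enrolled full-time: no → false
  essays submitted < 3: 0 < 3 is true
  credits completed ≤ 77: 33 ≤ 77 is true
  expected family contribution ≥ 32350 USD: 18215 ≥ 32350 is false
  household dependents ≥ 3: 0 ≥ 3 is false
  declared major ∈ {biology, education, engineering}: nursing is not in the set → false
  FAFSA on file: yes → true
  state resident: no → false
  NOT renewal applicant: no → true
  academic standing ∈ {good, warning}: good is in the set → true
  leadership role held: yes → true
  declared major ∈ {biology, business, education, engineering}: nursing is not in the set → false
  NOT enrolled full-time: no → true
Combine:
[1.1.1.1.1] false OR false = false
[1.1.1.1] NOT false = true
[1.1.1.2] exactly-one(true, true) = false
[1.1.1.3] false OR false OR false = false
[1.1.1] true OR false OR false = true
[1.1.2.1.1] true → false = false
[1.1.2.1.2] true OR true = true
[1.1.2.1.3] true AND false = false
[1.1.2.1] exactly-one(false, true, false) = true
[1.1.2] NOT true = false
[1.1] true OR false = true
[1] NOT true = false
[2] exactly-one(true, true) = false
[root] false AND false = false
Overall: false → declined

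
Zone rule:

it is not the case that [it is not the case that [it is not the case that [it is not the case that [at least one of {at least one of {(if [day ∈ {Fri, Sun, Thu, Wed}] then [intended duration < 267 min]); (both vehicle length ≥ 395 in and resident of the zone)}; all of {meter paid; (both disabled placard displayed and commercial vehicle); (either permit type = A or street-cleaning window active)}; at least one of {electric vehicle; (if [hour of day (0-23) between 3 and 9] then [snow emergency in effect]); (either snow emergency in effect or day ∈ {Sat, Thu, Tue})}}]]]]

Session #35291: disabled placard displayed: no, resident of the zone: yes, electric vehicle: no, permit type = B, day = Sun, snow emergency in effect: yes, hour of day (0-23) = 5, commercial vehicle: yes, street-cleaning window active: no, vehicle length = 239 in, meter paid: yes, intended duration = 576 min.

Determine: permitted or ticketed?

Permitted

Atomic conditions:
  day ∈ {Fri, Sun, Thu, Wed}: Sun is in the set → true
  intended duration < 267 min: 576 < 267 is false
  vehicle length ≥ 395 in: 239 ≥ 395 is false
  resident of the zone: yes → true
  meter paid: yes → true
  disabled placard displayed: no → false
  commercial vehicle: yes → true
  permit type = A: B == A is false
  street-cleaning window active: no → false
  electric vehicle: no → false
  hour of day (0-23) between 3 and 9: 5 in [3, 9] is true
  snow emergency in effect: yes → true
  day ∈ {Sat, Thu, Tue}: Sun is not in the set → false
Combine:
[1.1.1.1.1.1] true → false = false
[1.1.1.1.1.2] false AND true = false
[1.1.1.1.1] false OR false = false
[1.1.1.1.2.2] false AND true = false
[1.1.1.1.2.3] false OR false = false
[1.1.1.1.2] true AND false AND false = false
[1.1.1.1.3.2] true → true = true
[1.1.1.1.3.3] true OR false = true
[1.1.1.1.3] false OR true OR true = true
[1.1.1.1] false OR false OR true = true
[1.1.1] NOT true = false
[1.1] NOT false = true
[1] NOT true = false
[root] NOT false = true
Overall: true → permitted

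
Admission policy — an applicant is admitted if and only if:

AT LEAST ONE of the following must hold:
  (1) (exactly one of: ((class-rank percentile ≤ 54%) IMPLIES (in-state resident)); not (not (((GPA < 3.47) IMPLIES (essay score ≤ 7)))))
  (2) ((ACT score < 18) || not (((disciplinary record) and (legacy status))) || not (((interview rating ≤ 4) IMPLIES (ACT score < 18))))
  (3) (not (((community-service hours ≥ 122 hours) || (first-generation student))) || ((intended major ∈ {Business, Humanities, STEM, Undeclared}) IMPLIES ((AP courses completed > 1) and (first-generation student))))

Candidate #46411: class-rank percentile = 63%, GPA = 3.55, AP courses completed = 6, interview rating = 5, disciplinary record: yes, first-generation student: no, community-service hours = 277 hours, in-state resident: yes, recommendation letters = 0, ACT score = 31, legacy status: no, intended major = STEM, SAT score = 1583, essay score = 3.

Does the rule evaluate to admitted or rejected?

Admitted

Atomic conditions:
  class-rank percentile ≤ 54%: 63 ≤ 54 is false
  in-state resident: yes → true
  GPA < 3.47: 3.55 < 3.47 is false
  essay score ≤ 7: 3 ≤ 7 is true
  ACT score < 18: 31 < 18 is false
  disciplinary record: yes → true
  legacy status: no → false
  interview rating ≤ 4: 5 ≤ 4 is false
  community-service hours ≥ 122 hours: 277 ≥ 122 is true
  first-generation student: no → false
  intended major ∈ {Business, Humanities, STEM, Undeclared}: STEM is in the set → true
  AP courses completed > 1: 6 > 1 is true
Combine:
[1.1] false → true (antecedent false ⇒ implication holds) = true
[1.2.1.1] false → true (antecedent false ⇒ implication holds) = true
[1.2.1] NOT true = false
[1.2] NOT false = true
[1] exactly-one(true, true) = false
[2.2.1] true AND false = false
[2.2] NOT false = true
[2.3.1] false → false (antecedent false ⇒ implication holds) = true
[2.3] NOT true = false
[2] false OR true OR false = true
[3.1.1] true OR false = true
[3.1] NOT true = false
[3.2.2] true AND false = false
[3.2] true → false = false
[3] false OR false = false
[root] false OR true OR false = true
Overall: true → admitted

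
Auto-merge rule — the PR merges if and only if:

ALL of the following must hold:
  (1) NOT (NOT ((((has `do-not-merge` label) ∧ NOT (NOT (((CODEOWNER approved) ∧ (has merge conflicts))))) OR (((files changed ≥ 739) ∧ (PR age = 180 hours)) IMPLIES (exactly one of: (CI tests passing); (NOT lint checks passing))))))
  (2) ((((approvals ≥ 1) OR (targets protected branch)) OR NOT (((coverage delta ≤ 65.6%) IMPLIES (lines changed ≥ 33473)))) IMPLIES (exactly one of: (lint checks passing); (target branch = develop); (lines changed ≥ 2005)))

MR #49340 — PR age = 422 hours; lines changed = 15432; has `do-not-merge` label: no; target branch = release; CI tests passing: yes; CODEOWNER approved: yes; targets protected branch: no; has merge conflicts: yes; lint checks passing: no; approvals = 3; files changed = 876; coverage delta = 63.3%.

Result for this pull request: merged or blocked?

Atomic conditions:
  has `do-not-merge` label: no → false
  CODEOWNER approved: yes → true
  has merge conflicts: yes → true
  files changed ≥ 739: 876 ≥ 739 is true
  PR age = 180 hours: 422 == 180 is false
  CI tests passing: yes → true
  NOT lint checks passing: no → true
  approvals ≥ 1: 3 ≥ 1 is true
  targets protected branch: no → false
  coverage delta ≤ 65.6%: 63.3 ≤ 65.6 is true
  lines changed ≥ 33473: 15432 ≥ 33473 is false
  lint checks passing: no → false
  target branch = develop: release == develop is false
  lines changed ≥ 2005: 15432 ≥ 2005 is true
Combine:
[1.1.1.1.2.1.1] true AND true = true
[1.1.1.1.2.1] NOT true = false
[1.1.1.1.2] NOT false = true
[1.1.1.1] false AND true = false
[1.1.1.2.1] true AND false = false
[1.1.1.2.2] exactly-one(true, true) = false
[1.1.1.2] false → false (antecedent false ⇒ implication holds) = true
[1.1.1] false OR true = true
[1.1] NOT true = false
[1] NOT false = true
[2.1.1] true OR false = true
[2.1.2.1] true → false = false
[2.1.2] NOT false = true
[2.1] true OR true = true
[2.2] exactly-one(false, false, true) = true
[2] true → true = true
[root] true AND true = true
Overall: true → merged

Merged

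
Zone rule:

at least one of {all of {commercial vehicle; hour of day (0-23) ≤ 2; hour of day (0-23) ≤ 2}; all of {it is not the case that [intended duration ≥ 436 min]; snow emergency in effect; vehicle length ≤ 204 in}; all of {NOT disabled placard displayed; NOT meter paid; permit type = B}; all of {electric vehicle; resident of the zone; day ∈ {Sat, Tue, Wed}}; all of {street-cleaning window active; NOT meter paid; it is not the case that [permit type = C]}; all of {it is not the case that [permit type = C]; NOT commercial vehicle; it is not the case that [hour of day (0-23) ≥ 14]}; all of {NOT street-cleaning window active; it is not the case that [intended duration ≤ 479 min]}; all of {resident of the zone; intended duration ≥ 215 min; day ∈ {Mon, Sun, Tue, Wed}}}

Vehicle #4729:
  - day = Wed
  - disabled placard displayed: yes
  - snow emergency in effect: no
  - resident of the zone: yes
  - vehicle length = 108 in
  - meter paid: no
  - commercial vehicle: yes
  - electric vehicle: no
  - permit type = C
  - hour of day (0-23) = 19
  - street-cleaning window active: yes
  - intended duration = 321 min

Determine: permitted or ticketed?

Permitted

Atomic conditions:
  commercial vehicle: yes → true
  hour of day (0-23) ≤ 2: 19 ≤ 2 is false
  intended duration ≥ 436 min: 321 ≥ 436 is false
  snow emergency in effect: no → false
  vehicle length ≤ 204 in: 108 ≤ 204 is true
  NOT disabled placard displayed: yes → false
  NOT meter paid: no → true
  permit type = B: C == B is false
  electric vehicle: no → false
  resident of the zone: yes → true
  day ∈ {Sat, Tue, Wed}: Wed is in the set → true
  street-cleaning window active: yes → true
  permit type = C: C == C is true
  NOT commercial vehicle: yes → false
  hour of day (0-23) ≥ 14: 19 ≥ 14 is true
  NOT street-cleaning window active: yes → false
  intended duration ≤ 479 min: 321 ≤ 479 is true
  intended duration ≥ 215 min: 321 ≥ 215 is true
  day ∈ {Mon, Sun, Tue, Wed}: Wed is in the set → true
Combine:
[1] true AND false AND false = false
[2.1] NOT false = true
[2] true AND false AND true = false
[3] false AND true AND false = false
[4] false AND true AND true = false
[5.3] NOT true = false
[5] true AND true AND false = false
[6.1] NOT true = false
[6.3] NOT true = false
[6] false AND false AND false = false
[7.2] NOT true = false
[7] false AND false = false
[8] true AND true AND true = true
[root] false OR false OR false OR false OR false OR false OR false OR true = true
Overall: true → permitted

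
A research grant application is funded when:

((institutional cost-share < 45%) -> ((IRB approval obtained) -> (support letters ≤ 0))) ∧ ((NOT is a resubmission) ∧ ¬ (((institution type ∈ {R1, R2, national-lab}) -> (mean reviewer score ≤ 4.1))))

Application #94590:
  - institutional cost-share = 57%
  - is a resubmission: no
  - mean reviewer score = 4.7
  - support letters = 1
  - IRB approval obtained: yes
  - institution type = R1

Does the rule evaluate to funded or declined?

Atomic conditions:
  institutional cost-share < 45%: 57 < 45 is false
  IRB approval obtained: yes → true
  support letters ≤ 0: 1 ≤ 0 is false
  NOT is a resubmission: no → true
  institution type ∈ {R1, R2, national-lab}: R1 is in the set → true
  mean reviewer score ≤ 4.1: 4.7 ≤ 4.1 is false
Combine:
[1.2] true → false = false
[1] false → false (antecedent false ⇒ implication holds) = true
[2.2.1] true → false = false
[2.2] NOT false = true
[2] true AND true = true
[root] true AND true = true
Overall: true → funded

Funded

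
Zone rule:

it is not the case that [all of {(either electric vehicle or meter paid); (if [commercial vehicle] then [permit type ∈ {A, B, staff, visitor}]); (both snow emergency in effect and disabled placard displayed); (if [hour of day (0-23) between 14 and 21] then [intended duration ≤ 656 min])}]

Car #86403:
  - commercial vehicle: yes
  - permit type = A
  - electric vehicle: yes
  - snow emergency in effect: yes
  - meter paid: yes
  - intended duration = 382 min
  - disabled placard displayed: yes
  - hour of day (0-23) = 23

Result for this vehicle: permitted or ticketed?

Atomic conditions:
  electric vehicle: yes → true
  meter paid: yes → true
  commercial vehicle: yes → true
  permit type ∈ {A, B, staff, visitor}: A is in the set → true
  snow emergency in effect: yes → true
  disabled placard displayed: yes → true
  hour of day (0-23) between 14 and 21: 23 in [14, 21] is false
  intended duration ≤ 656 min: 382 ≤ 656 is true
Combine:
[1.1] true OR true = true
[1.2] true → true = true
[1.3] true AND true = true
[1.4] false → true (antecedent false ⇒ implication holds) = true
[1] true AND true AND true AND true = true
[root] NOT true = false
Overall: false → ticketed

Ticketed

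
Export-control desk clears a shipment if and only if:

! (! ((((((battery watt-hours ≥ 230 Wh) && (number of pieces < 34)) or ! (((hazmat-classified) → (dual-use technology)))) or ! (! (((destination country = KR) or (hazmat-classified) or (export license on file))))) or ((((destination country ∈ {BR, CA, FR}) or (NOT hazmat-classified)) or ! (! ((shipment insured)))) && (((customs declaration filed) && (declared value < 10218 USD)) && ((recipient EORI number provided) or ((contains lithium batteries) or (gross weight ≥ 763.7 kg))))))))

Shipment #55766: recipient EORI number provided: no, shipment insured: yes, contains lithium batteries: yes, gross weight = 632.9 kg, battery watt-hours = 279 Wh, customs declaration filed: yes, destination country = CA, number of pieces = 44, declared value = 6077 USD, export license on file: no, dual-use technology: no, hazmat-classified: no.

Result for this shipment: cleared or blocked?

Cleared

Atomic conditions:
  battery watt-hours ≥ 230 Wh: 279 ≥ 230 is true
  number of pieces < 34: 44 < 34 is false
  hazmat-classified: no → false
  dual-use technology: no → false
  destination country = KR: CA == KR is false
  export license on file: no → false
  destination country ∈ {BR, CA, FR}: CA is in the set → true
  NOT hazmat-classified: no → true
  shipment insured: yes → true
  customs declaration filed: yes → true
  declared value < 10218 USD: 6077 < 10218 is true
  recipient EORI number provided: no → false
  contains lithium batteries: yes → true
  gross weight ≥ 763.7 kg: 632.9 ≥ 763.7 is false
Combine:
[1.1.1.1.1] true AND false = false
[1.1.1.1.2.1] false → false (antecedent false ⇒ implication holds) = true
[1.1.1.1.2] NOT true = false
[1.1.1.1] false OR false = false
[1.1.1.2.1.1] false OR false OR false = false
[1.1.1.2.1] NOT false = true
[1.1.1.2] NOT true = false
[1.1.1] false OR false = false
[1.1.2.1.1] true OR true = true
[1.1.2.1.2.1] NOT true = false
[1.1.2.1.2] NOT false = true
[1.1.2.1] true OR true = true
[1.1.2.2.1] true AND true = true
[1.1.2.2.2.2] true OR false = true
[1.1.2.2.2] false OR true = true
[1.1.2.2] true AND true = true
[1.1.2] true AND true = true
[1.1] false OR true = true
[1] NOT true = false
[root] NOT false = true
Overall: true → cleared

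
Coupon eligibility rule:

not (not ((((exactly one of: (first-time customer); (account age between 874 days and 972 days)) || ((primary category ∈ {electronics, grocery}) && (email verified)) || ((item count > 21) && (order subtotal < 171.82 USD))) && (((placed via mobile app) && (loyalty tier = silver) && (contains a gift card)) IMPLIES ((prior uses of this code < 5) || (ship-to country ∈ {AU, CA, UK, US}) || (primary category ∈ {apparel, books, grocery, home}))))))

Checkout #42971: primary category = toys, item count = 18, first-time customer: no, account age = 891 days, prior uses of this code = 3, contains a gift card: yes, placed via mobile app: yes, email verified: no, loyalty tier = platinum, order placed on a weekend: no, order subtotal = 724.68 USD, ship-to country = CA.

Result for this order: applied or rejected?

Atomic conditions:
  first-time customer: no → false
  account age between 874 days and 972 days: 891 in [874, 972] is true
  primary category ∈ {electronics, grocery}: toys is not in the set → false
  email verified: no → false
  item count > 21: 18 > 21 is false
  order subtotal < 171.82 USD: 724.68 < 171.82 is false
  placed via mobile app: yes → true
  loyalty tier = silver: platinum == silver is false
  contains a gift card: yes → true
  prior uses of this code < 5: 3 < 5 is true
  ship-to country ∈ {AU, CA, UK, US}: CA is in the set → true
  primary category ∈ {apparel, books, grocery, home}: toys is not in the set → false
Combine:
[1.1.1.1] exactly-one(false, true) = true
[1.1.1.2] false AND false = false
[1.1.1.3] false AND false = false
[1.1.1] true OR false OR false = true
[1.1.2.1] true AND false AND true = false
[1.1.2.2] true OR true OR false = true
[1.1.2] false → true (antecedent false ⇒ implication holds) = true
[1.1] true AND true = true
[1] NOT true = false
[root] NOT false = true
Overall: true → applied

Applied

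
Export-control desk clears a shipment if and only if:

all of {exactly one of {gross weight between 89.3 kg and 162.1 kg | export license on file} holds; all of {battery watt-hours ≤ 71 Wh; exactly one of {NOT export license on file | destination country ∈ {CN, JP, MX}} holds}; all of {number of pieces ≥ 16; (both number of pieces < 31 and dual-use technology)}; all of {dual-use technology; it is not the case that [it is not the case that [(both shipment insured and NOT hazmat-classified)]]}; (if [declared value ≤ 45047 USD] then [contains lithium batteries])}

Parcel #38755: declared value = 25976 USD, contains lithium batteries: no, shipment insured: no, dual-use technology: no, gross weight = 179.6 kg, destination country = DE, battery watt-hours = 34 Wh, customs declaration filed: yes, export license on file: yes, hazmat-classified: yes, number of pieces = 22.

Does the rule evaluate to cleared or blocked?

Blocked

Atomic conditions:
  gross weight between 89.3 kg and 162.1 kg: 179.6 in [89.3, 162.1] is false
  export license on file: yes → true
  battery watt-hours ≤ 71 Wh: 34 ≤ 71 is true
  NOT export license on file: yes → false
  destination country ∈ {CN, JP, MX}: DE is not in the set → false
  number of pieces ≥ 16: 22 ≥ 16 is true
  number of pieces < 31: 22 < 31 is true
  dual-use technology: no → false
  shipment insured: no → false
  NOT hazmat-classified: yes → false
  declared value ≤ 45047 USD: 25976 ≤ 45047 is true
  contains lithium batteries: no → false
Combine:
[1] exactly-one(false, true) = true
[2.2] exactly-one(false, false) = false
[2] true AND false = false
[3.2] true AND false = false
[3] true AND false = false
[4.2.1.1] false AND false = false
[4.2.1] NOT false = true
[4.2] NOT true = false
[4] false AND false = false
[5] true → false = false
[root] true AND false AND false AND false AND false = false
Overall: false → blocked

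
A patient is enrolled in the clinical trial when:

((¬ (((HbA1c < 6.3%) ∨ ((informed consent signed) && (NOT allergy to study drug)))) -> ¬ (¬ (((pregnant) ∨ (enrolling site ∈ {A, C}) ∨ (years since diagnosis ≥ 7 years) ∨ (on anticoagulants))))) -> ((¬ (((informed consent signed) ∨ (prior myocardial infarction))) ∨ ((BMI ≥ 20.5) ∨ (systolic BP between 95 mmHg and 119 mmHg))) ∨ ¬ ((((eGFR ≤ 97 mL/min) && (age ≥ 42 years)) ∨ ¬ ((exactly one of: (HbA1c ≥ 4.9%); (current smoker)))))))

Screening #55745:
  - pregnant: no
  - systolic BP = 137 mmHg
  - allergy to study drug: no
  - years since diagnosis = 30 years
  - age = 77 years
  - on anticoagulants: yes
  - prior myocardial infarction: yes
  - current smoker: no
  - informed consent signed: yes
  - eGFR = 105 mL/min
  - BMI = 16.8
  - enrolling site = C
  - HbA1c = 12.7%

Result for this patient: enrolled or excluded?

Atomic conditions:
  HbA1c < 6.3%: 12.7 < 6.3 is false
  informed consent signed: yes → true
  NOT allergy to study drug: no → true
  pregnant: no → false
  enrolling site ∈ {A, C}: C is in the set → true
  years since diagnosis ≥ 7 years: 30 ≥ 7 is true
  on anticoagulants: yes → true
  prior myocardial infarction: yes → true
  BMI ≥ 20.5: 16.8 ≥ 20.5 is false
  systolic BP between 95 mmHg and 119 mmHg: 137 in [95, 119] is false
  eGFR ≤ 97 mL/min: 105 ≤ 97 is false
  age ≥ 42 years: 77 ≥ 42 is true
  HbA1c ≥ 4.9%: 12.7 ≥ 4.9 is true
  current smoker: no → false
Combine:
[1.1.1.2] true AND true = true
[1.1.1] false OR true = true
[1.1] NOT true = false
[1.2.1.1] false OR true OR true OR true = true
[1.2.1] NOT true = false
[1.2] NOT false = true
[1] false → true (antecedent false ⇒ implication holds) = true
[2.1.1.1] true OR true = true
[2.1.1] NOT true = false
[2.1.2] false OR false = false
[2.1] false OR false = false
[2.2.1.1] false AND true = false
[2.2.1.2.1] exactly-one(true, false) = true
[2.2.1.2] NOT true = false
[2.2.1] false OR false = false
[2.2] NOT false = true
[2] false OR true = true
[root] true → true = true
Overall: true → enrolled

Enrolled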